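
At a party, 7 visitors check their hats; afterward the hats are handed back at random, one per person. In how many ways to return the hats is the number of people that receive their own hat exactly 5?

Choose which 5 of the 7 are fixed: C(7,5) = 21.
The remaining 2 must be deranged: !2 = 1.
Total: 21 × 1 = 21.

21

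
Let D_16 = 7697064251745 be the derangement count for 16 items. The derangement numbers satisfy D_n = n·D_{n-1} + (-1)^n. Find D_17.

D_17 = 17·7697064251745 - 1 = 130850092279664.

130850092279664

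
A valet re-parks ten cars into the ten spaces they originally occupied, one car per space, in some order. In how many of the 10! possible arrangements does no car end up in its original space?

1334961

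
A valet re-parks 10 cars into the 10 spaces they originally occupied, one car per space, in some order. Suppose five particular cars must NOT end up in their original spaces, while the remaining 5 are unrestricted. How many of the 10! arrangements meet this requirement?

2170680

Let A_j be the event that the j-th constrained one is fixed. By inclusion-exclusion over the 5 events:
Σ_{j=0}^{5} (-1)^j C(5,j)(10-j)!
= C(5,0)·10! - C(5,1)·9! + C(5,2)·8! - C(5,3)·7! + C(5,4)·6! - C(5,5)·5!
= 3628800 - 1814400 + 403200 - 50400 + 3600 - 120
= 2170680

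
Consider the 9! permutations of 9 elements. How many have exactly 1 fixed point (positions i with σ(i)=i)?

133497

Pick the single fixed position: C(9,1) = 9 ways.
The other 8 form a derangement: !8 = 14833.
Total: 9 × 14833 = 133497.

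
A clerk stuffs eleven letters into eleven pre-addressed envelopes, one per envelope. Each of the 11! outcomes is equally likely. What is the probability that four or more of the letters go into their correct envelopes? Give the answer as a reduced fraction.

378967/19958400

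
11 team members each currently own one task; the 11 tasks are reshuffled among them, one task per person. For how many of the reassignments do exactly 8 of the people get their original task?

330

Pick the 8 fixed positions: C(11,8) = 165 ways.
The remaining 3 must be deranged: !3 = 2.
Total: 165 × 2 = 330.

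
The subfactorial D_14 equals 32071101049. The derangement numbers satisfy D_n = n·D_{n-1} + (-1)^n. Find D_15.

481066515734

D_15 = 15·32071101049 - 1 = 481066515734.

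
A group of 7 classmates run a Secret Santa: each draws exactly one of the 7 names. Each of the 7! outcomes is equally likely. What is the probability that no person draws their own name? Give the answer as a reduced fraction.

103/280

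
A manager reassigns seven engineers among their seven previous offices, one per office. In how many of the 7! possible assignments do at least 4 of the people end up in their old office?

92

# with exactly i fixed is C(7,i)·!(7-i); sum over i=4..7:
  i=4: C(7,4)·!3 = 35·2 = 70
  i=5: C(7,5)·!2 = 21·1 = 21
  i=6: C(7,6)·!1 = 7·0 = 0
  i=7: C(7,7)·!0 = 1·1 = 1
Total = 92.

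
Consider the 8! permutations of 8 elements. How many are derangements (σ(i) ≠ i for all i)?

!8 is the nearest integer to 8!/e.
8! = 40320, and 40320/e ≈ 14832.90, so !8 = 14833.

14833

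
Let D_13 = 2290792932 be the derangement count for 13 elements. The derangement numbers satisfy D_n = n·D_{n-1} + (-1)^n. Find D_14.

D_14 = 14·2290792932 + 1 = 32071101049.

32071101049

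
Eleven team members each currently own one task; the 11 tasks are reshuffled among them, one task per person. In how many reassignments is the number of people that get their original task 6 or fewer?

Sum C(11,i)·!(11-i) for i = 0..6:
  i=0: C(11,0)·!11 = 1·14684570 = 14684570
  i=1: C(11,1)·!10 = 11·1334961 = 14684571
  i=2: C(11,2)·!9 = 55·133496 = 7342280
  i=3: C(11,3)·!8 = 165·14833 = 2447445
  i=4: C(11,4)·!7 = 330·1854 = 611820
  i=5: C(11,5)·!6 = 462·265 = 122430
  i=6: C(11,6)·!5 = 462·44 = 20328
Total = 39913444.

39913444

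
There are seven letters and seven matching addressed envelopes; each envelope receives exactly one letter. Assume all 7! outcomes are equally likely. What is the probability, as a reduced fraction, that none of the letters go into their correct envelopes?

103/280

Favorable outcomes: !7 = 1854.
Total outcomes: 7! = 5040.
Probability = 1854/5040 = 103/280.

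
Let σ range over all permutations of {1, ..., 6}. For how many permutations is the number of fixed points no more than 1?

529

Sum C(6,i)·!(6-i) for i = 0..1:
  i=0: C(6,0)·!6 = 1·265 = 265
  i=1: C(6,1)·!5 = 6·44 = 264
Total = 529.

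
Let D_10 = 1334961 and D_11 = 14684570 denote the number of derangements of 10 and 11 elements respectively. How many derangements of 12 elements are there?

176214841

D_12 = (12-1)·(D_11 + D_10) = 11·(14684570 + 1334961) = 11·16019531 = 176214841.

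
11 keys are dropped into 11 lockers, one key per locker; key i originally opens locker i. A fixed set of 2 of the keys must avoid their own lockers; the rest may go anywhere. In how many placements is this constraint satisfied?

Let A_j be the event that the j-th constrained one is fixed. By inclusion-exclusion over the 2 events:
Σ_{j=0}^{2} (-1)^j C(2,j)(11-j)!
= C(2,0)·11! - C(2,1)·10! + C(2,2)·9!
= 39916800 - 7257600 + 362880
= 33022080

33022080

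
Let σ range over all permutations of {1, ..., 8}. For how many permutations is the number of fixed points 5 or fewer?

40291

# with exactly i fixed is C(8,i)·!(8-i); sum over i=0..5:
  i=0: C(8,0)·!8 = 1·14833 = 14833
  i=1: C(8,1)·!7 = 8·1854 = 14832
  i=2: C(8,2)·!6 = 28·265 = 7420
  i=3: C(8,3)·!5 = 56·44 = 2464
  i=4: C(8,4)·!4 = 70·9 = 630
  i=5: C(8,5)·!3 = 56·2 = 112
Total = 40291.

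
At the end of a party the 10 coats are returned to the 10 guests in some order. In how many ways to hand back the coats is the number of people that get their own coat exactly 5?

11088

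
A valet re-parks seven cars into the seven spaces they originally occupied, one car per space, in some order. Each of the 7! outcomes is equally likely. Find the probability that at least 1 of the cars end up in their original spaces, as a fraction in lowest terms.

177/280

Favorable outcomes: Σ_{i≥1} C(7,i)·!(7-i) = 7·265 + 21·44 + 35·9 + 35·2 + 21·1 + 7·0 + 1·1 = 3186.
Total outcomes: 7! = 5040.
Probability = 3186/5040 = 177/280.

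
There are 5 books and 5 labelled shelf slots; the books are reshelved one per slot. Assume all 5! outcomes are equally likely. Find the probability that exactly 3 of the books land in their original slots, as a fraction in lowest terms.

1/12

Favorable outcomes: C(5,3)·!2 = 10·1 = 10.
Total outcomes: 5! = 120.
Probability = 10/120 = 1/12.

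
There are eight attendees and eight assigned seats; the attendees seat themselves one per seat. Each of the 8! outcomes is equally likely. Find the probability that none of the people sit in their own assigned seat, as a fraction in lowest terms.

Favorable outcomes: !8 = 14833.
Total outcomes: 8! = 40320.
Probability = 14833/40320 = 2119/5760.

2119/5760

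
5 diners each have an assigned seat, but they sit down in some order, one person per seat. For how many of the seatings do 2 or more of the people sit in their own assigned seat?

31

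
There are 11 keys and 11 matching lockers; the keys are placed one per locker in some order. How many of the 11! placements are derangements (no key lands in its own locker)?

By inclusion-exclusion, !11 = Σ (-1)^k · 11!/k! for k=0..11
= 11! - 11!/1! + 11!/2! - 11!/3! + 11!/4! - 11!/5! + 11!/6! - 11!/7! + 11!/8! - 11!/9! + 11!/10! - 11!/11!
= 39916800 - 39916800 + 19958400 - 6652800 + 1663200 - 332640 + 55440 - 7920 + 990 - 110 + 11 - 1
= 14684570

14684570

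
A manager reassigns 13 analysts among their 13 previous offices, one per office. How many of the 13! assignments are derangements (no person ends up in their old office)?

2290792932

By inclusion-exclusion, !13 = Σ (-1)^k · 13!/k! for k=0..13
= 13! - 13!/1! + 13!/2! - 13!/3! + 13!/4! - 13!/5! + 13!/6! - 13!/7! + 13!/8! - 13!/9! + 13!/10! - 13!/11! + 13!/12! - 13!/13!
= 6227020800 - 6227020800 + 3113510400 - 1037836800 + 259459200 - 51891840 + 8648640 - 1235520 + 154440 - 17160 + 1716 - 156 + 13 - 1
= 2290792932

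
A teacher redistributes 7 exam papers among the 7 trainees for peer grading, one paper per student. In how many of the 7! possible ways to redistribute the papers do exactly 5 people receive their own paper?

21

Choose which 5 of the 7 are fixed: C(7,5) = 21.
The other 2 form a derangement: !2 = 1.
Total: 21 × 1 = 21.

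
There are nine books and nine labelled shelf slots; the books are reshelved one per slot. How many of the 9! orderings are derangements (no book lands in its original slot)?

133496

Use !n = n·!(n-1) + (-1)^n.
!9 = 9·14833 - 1 = 133496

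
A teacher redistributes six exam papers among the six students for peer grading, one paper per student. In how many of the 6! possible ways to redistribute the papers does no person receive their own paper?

Recurrence: !6 = 5·(!5 + !4).
!6 = 5·(44 + 9) = 5·53 = 265

265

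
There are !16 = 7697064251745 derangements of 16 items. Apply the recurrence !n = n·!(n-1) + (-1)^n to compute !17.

!17 = 17·7697064251745 - 1 = 130850092279664.

130850092279664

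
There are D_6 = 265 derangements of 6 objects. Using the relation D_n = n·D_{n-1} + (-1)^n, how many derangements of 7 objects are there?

1854

D_7 = 7·265 - 1 = 1854.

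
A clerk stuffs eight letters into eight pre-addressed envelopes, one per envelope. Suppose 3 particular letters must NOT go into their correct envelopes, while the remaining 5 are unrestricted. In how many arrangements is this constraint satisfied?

27240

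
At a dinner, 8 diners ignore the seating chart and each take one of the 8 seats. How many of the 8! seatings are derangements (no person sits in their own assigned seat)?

14833

!8 is the nearest integer to 8!/e.
8! = 40320, and 40320/e ≈ 14832.90, so !8 = 14833.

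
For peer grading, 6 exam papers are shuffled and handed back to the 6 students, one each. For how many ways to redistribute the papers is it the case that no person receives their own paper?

265

The subfactorial !6 = [6!/e] (nearest integer).
6! = 720, and 720/e ≈ 264.87, so !6 = 265.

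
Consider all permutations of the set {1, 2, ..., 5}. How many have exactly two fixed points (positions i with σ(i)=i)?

Pick the 2 fixed positions: C(5,2) = 10 ways.
The other 3 form a derangement: !3 = 2.
Total: 10 × 2 = 20.

20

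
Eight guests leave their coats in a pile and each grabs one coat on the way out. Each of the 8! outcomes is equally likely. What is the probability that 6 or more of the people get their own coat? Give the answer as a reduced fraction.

Favorable outcomes: Σ_{i≥6} C(8,i)·!(8-i) = 28·1 + 8·0 + 1·1 = 29.
Total outcomes: 8! = 40320.
Probability = 29/40320 = 29/40320.

29/40320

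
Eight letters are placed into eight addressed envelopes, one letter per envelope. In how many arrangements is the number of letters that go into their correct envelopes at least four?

771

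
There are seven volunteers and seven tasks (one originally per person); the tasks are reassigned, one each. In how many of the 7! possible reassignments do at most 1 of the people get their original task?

3709

Sum C(7,i)·!(7-i) for i = 0..1:
  i=0: C(7,0)·!7 = 1·1854 = 1854
  i=1: C(7,1)·!6 = 7·265 = 1855
Total = 3709.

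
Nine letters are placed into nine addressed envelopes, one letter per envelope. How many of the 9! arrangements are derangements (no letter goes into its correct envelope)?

133496

The number of derangements of 9 is !9 = Σ_{k=0}^{9} (-1)^k·9!/k!
= 9! - 9!/1! + 9!/2! - 9!/3! + 9!/4! - 9!/5! + 9!/6! - 9!/7! + 9!/8! - 9!/9!
= 362880 - 362880 + 181440 - 60480 + 15120 - 3024 + 504 - 72 + 9 - 1
= 133496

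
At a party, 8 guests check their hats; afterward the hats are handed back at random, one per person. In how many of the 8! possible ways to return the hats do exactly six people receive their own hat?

28

Pick the 6 fixed positions: C(8,6) = 28 ways.
The other 2 form a derangement: !2 = 1.
Total: 28 × 1 = 28.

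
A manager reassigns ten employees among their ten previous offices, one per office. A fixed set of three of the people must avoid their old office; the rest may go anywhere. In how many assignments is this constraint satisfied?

2656080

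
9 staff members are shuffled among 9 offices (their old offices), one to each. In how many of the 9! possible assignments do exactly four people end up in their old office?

5544

Choose which 4 of the 9 are fixed: C(9,4) = 126.
The remaining 5 must be deranged: !5 = 44.
Total: 126 × 44 = 5544.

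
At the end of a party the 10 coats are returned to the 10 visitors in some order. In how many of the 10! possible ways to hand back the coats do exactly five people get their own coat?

Choose which 5 of the 10 are fixed: C(10,5) = 252.
The remaining 5 must be deranged: !5 = 44.
Total: 252 × 44 = 11088.

11088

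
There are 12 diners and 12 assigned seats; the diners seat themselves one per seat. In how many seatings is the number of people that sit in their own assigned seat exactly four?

7342335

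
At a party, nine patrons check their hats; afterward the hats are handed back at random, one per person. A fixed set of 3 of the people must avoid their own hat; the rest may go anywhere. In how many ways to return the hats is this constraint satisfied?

256320

Let A_j be the event that the j-th constrained one is fixed. By inclusion-exclusion over the 3 events:
Σ_{j=0}^{3} (-1)^j C(3,j)(9-j)!
= C(3,0)·9! - C(3,1)·8! + C(3,2)·7! - C(3,3)·6!
= 362880 - 120960 + 15120 - 720
= 256320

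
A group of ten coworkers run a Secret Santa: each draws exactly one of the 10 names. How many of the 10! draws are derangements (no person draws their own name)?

!10 is the nearest integer to 10!/e.
10! = 3628800, and 3628800/e ≈ 1334960.92, so !10 = 1334961.

1334961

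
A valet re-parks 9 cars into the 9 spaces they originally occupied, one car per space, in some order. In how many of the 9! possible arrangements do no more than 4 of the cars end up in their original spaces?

Sum C(9,i)·!(9-i) for i = 0..4:
  i=0: C(9,0)·!9 = 1·133496 = 133496
  i=1: C(9,1)·!8 = 9·14833 = 133497
  i=2: C(9,2)·!7 = 36·1854 = 66744
  i=3: C(9,3)·!6 = 84·265 = 22260
  i=4: C(9,4)·!5 = 126·44 = 5544
Total = 361541.

361541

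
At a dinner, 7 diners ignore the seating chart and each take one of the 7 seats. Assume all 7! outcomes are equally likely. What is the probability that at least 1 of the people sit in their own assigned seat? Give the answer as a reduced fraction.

177/280

Favorable outcomes: Σ_{i≥1} C(7,i)·!(7-i) = 7·265 + 21·44 + 35·9 + 35·2 + 21·1 + 7·0 + 1·1 = 3186.
Total outcomes: 7! = 5040.
Probability = 3186/5040 = 177/280.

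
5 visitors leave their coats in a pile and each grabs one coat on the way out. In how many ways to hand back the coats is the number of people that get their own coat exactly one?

45

Choose which one of the 5 is fixed: C(5,1) = 5.
The other 4 form a derangement: !4 = 9.
Total: 5 × 9 = 45.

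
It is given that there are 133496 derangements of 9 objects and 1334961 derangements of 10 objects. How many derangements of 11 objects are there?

14684570

D_11 = (11-1)·(D_10 + D_9) = 10·(1334961 + 133496) = 10·1468457 = 14684570.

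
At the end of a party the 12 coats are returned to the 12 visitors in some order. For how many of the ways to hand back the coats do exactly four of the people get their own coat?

Pick the 4 fixed positions: C(12,4) = 495 ways.
The remaining 8 must be deranged: !8 = 14833.
Total: 495 × 14833 = 7342335.

7342335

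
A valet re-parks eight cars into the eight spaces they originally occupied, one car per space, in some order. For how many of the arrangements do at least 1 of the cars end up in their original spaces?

# with exactly i fixed is C(8,i)·!(8-i); sum over i=1..8:
  i=1: C(8,1)·!7 = 8·1854 = 14832
  i=2: C(8,2)·!6 = 28·265 = 7420
  i=3: C(8,3)·!5 = 56·44 = 2464
  i=4: C(8,4)·!4 = 70·9 = 630
  i=5: C(8,5)·!3 = 56·2 = 112
  i=6: C(8,6)·!2 = 28·1 = 28
  i=7: C(8,7)·!1 = 8·0 = 0
  i=8: C(8,8)·!0 = 1·1 = 1
Total = 25487.

25487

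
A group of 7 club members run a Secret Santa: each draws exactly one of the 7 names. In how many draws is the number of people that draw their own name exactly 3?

Pick the 3 fixed positions: C(7,3) = 35 ways.
The remaining 4 must be deranged: !4 = 9.
Total: 35 × 9 = 315.

315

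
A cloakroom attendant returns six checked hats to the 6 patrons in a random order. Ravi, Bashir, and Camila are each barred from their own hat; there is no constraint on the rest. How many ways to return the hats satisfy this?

426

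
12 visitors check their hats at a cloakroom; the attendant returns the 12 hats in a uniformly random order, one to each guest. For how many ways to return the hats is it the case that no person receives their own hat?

176214841

By inclusion-exclusion, !12 = Σ (-1)^k · 12!/k! for k=0..12
= 12! - 12!/1! + 12!/2! - 12!/3! + 12!/4! - 12!/5! + 12!/6! - 12!/7! + 12!/8! - 12!/9! + 12!/10! - 12!/11! + 12!/12!
= 479001600 - 479001600 + 239500800 - 79833600 + 19958400 - 3991680 + 665280 - 95040 + 11880 - 1320 + 132 - 12 + 1
= 176214841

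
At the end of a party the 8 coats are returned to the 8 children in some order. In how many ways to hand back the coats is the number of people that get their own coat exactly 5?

112

Pick the 5 fixed positions: C(8,5) = 56 ways.
The remaining 3 must be deranged: !3 = 2.
Total: 56 × 2 = 112.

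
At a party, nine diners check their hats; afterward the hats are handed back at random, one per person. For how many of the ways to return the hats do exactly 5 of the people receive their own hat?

1134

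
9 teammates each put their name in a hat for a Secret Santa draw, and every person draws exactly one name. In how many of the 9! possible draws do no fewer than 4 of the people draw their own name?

# with exactly i fixed is C(9,i)·!(9-i); sum over i=4..9:
  i=4: C(9,4)·!5 = 126·44 = 5544
  i=5: C(9,5)·!4 = 126·9 = 1134
  i=6: C(9,6)·!3 = 84·2 = 168
  i=7: C(9,7)·!2 = 36·1 = 36
  i=8: C(9,8)·!1 = 9·0 = 0
  i=9: C(9,9)·!0 = 1·1 = 1
Total = 6883.

6883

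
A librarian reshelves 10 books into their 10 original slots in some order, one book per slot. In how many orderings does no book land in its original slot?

1334961

Recurrence: !10 = 10·!9 + (-1)^10.
!10 = 10·133496 + 1 = 1334961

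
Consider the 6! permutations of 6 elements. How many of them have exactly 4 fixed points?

15

Pick the 4 fixed positions: C(6,4) = 15 ways.
The remaining 2 must be deranged: !2 = 1.
Total: 15 × 1 = 15.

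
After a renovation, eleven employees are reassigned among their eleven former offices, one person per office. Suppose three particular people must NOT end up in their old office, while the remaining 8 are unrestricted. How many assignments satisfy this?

30078720

Inclusion-exclusion on the 3 forbidden self-matches:
Σ_{j=0}^{3} (-1)^j C(3,j)(11-j)!
= C(3,0)·11! - C(3,1)·10! + C(3,2)·9! - C(3,3)·8!
= 39916800 - 10886400 + 1088640 - 40320
= 30078720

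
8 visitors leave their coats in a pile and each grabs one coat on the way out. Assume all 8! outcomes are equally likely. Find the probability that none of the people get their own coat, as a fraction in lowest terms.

2119/5760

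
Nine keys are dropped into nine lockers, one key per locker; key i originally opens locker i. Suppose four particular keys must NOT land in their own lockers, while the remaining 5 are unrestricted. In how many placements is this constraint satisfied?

229080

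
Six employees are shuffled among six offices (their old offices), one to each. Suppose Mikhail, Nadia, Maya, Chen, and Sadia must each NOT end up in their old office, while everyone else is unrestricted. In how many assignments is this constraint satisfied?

309

Inclusion-exclusion on the 5 forbidden self-matches:
Σ_{j=0}^{5} (-1)^j C(5,j)(6-j)!
= C(5,0)·6! - C(5,1)·5! + C(5,2)·4! - C(5,3)·3! + C(5,4)·2! - C(5,5)·1!
= 720 - 600 + 240 - 60 + 10 - 1
= 309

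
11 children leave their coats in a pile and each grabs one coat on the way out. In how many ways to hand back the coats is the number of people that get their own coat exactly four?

611820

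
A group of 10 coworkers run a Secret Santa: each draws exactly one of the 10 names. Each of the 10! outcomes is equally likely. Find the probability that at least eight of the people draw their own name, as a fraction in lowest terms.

23/1814400

Favorable outcomes: Σ_{i≥8} C(10,i)·!(10-i) = 45·1 + 10·0 + 1·1 = 46.
Total outcomes: 10! = 3628800.
Probability = 46/3628800 = 23/1814400.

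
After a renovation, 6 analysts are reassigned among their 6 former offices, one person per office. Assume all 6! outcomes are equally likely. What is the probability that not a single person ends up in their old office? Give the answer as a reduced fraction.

Favorable outcomes: !6 = 265.
Total outcomes: 6! = 720.
Probability = 265/720 = 53/144.

53/144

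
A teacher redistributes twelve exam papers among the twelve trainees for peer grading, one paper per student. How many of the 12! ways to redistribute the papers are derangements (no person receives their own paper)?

Use !n = (n-1)(!(n-1) + !(n-2)).
!12 = 11·(14684570 + 1334961) = 11·16019531 = 176214841

176214841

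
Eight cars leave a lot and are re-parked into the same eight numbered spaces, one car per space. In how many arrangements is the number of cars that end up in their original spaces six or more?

29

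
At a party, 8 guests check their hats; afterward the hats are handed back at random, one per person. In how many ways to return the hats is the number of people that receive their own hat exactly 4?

630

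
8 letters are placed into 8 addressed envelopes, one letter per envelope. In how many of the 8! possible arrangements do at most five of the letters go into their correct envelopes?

# with exactly i fixed is C(8,i)·!(8-i); sum over i=0..5:
  i=0: C(8,0)·!8 = 1·14833 = 14833
  i=1: C(8,1)·!7 = 8·1854 = 14832
  i=2: C(8,2)·!6 = 28·265 = 7420
  i=3: C(8,3)·!5 = 56·44 = 2464
  i=4: C(8,4)·!4 = 70·9 = 630
  i=5: C(8,5)·!3 = 56·2 = 112
Total = 40291.

40291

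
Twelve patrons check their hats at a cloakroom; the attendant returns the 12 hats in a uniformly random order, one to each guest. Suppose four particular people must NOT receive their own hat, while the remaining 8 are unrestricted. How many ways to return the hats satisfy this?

Let A_j be the event that the j-th constrained one is fixed. By inclusion-exclusion over the 4 events:
Σ_{j=0}^{4} (-1)^j C(4,j)(12-j)!
= C(4,0)·12! - C(4,1)·11! + C(4,2)·10! - C(4,3)·9! + C(4,4)·8!
= 479001600 - 159667200 + 21772800 - 1451520 + 40320
= 339696000

339696000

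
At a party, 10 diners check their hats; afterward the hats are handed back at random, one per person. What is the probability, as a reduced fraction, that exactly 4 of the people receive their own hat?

Favorable outcomes: C(10,4)·!6 = 210·265 = 55650.
Total outcomes: 10! = 3628800.
Probability = 55650/3628800 = 53/3456.

53/3456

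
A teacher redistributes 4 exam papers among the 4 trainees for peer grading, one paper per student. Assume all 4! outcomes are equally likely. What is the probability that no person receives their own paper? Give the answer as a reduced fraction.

3/8

Favorable outcomes: !4 = 9.
Total outcomes: 4! = 24.
Probability = 9/24 = 3/8.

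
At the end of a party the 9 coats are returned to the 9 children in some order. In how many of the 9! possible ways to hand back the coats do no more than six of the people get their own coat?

362843

Sum C(9,i)·!(9-i) for i = 0..6:
  i=0: C(9,0)·!9 = 1·133496 = 133496
  i=1: C(9,1)·!8 = 9·14833 = 133497
  i=2: C(9,2)·!7 = 36·1854 = 66744
  i=3: C(9,3)·!6 = 84·265 = 22260
  i=4: C(9,4)·!5 = 126·44 = 5544
  i=5: C(9,5)·!4 = 126·9 = 1134
  i=6: C(9,6)·!3 = 84·2 = 168
Total = 362843.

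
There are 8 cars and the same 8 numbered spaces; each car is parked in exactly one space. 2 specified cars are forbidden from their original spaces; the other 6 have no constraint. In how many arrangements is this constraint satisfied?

Let A_j be the event that the j-th constrained one is fixed. By inclusion-exclusion over the 2 events:
Σ_{j=0}^{2} (-1)^j C(2,j)(8-j)!
= C(2,0)·8! - C(2,1)·7! + C(2,2)·6!
= 40320 - 10080 + 720
= 30960

30960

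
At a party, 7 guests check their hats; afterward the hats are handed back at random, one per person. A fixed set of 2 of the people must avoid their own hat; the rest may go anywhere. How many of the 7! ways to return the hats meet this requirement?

Let A_j be the event that the j-th constrained one is fixed. By inclusion-exclusion over the 2 events:
Σ_{j=0}^{2} (-1)^j C(2,j)(7-j)!
= C(2,0)·7! - C(2,1)·6! + C(2,2)·5!
= 5040 - 1440 + 120
= 3720

3720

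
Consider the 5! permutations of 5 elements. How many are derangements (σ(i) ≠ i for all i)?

44

Recurrence: !5 = 4·(!4 + !3).
!5 = 4·(9 + 2) = 4·11 = 44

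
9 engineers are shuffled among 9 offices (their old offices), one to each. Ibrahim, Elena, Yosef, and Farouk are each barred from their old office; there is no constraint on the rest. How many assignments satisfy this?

229080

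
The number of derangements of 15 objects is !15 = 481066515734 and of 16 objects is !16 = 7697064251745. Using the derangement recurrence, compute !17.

!17 = (17-1)·(!16 + !15) = 16·(7697064251745 + 481066515734) = 16·8178130767479 = 130850092279664.

130850092279664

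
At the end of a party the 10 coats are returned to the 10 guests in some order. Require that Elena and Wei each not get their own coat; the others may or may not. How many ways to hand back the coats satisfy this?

Inclusion-exclusion on the 2 forbidden self-matches:
Σ_{j=0}^{2} (-1)^j C(2,j)(10-j)!
= C(2,0)·10! - C(2,1)·9! + C(2,2)·8!
= 3628800 - 725760 + 40320
= 2943360

2943360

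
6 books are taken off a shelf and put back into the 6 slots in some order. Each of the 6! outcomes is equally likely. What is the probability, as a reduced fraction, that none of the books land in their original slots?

Favorable outcomes: !6 = 265.
Total outcomes: 6! = 720.
Probability = 265/720 = 53/144.

53/144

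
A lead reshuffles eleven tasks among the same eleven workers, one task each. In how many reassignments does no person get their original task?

14684570

The subfactorial !11 = [11!/e] (nearest integer).
11! = 39916800, and 39916800/e ≈ 14684570.08, so !11 = 14684570.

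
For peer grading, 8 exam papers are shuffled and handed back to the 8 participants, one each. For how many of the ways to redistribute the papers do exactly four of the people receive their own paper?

630

Pick the 4 fixed positions: C(8,4) = 70 ways.
The other 4 form a derangement: !4 = 9.
Total: 70 × 9 = 630.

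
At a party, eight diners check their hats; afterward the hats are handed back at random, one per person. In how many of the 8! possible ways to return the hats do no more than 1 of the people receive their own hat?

Sum C(8,i)·!(8-i) for i = 0..1:
  i=0: C(8,0)·!8 = 1·14833 = 14833
  i=1: C(8,1)·!7 = 8·1854 = 14832
Total = 29665.

29665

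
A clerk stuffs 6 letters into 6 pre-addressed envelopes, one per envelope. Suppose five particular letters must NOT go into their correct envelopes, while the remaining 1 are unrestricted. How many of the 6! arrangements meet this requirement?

309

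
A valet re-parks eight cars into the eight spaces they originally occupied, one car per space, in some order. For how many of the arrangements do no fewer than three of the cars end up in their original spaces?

3235

# with exactly i fixed is C(8,i)·!(8-i); sum over i=3..8:
  i=3: C(8,3)·!5 = 56·44 = 2464
  i=4: C(8,4)·!4 = 70·9 = 630
  i=5: C(8,5)·!3 = 56·2 = 112
  i=6: C(8,6)·!2 = 28·1 = 28
  i=7: C(8,7)·!1 = 8·0 = 0
  i=8: C(8,8)·!0 = 1·1 = 1
Total = 3235.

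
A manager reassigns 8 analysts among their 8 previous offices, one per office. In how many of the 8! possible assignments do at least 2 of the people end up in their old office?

10655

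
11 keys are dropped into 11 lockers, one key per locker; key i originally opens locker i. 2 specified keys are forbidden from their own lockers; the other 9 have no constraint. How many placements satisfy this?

33022080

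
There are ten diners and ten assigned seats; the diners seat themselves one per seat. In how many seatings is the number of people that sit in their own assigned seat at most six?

3628514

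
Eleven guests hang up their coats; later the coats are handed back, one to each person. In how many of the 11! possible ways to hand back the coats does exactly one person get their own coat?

Choose which one of the 11 is fixed: C(11,1) = 11.
The other 10 form a derangement: !10 = 1334961.
Total: 11 × 1334961 = 14684571.

14684571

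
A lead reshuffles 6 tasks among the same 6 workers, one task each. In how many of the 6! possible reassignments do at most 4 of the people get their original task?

Sum C(6,i)·!(6-i) for i = 0..4:
  i=0: C(6,0)·!6 = 1·265 = 265
  i=1: C(6,1)·!5 = 6·44 = 264
  i=2: C(6,2)·!4 = 15·9 = 135
  i=3: C(6,3)·!3 = 20·2 = 40
  i=4: C(6,4)·!2 = 15·1 = 15
Total = 719.

719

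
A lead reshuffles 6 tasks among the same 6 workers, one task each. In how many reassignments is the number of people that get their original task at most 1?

# with exactly i fixed is C(6,i)·!(6-i); sum over i=0..1:
  i=0: C(6,0)·!6 = 1·265 = 265
  i=1: C(6,1)·!5 = 6·44 = 264
Total = 529.

529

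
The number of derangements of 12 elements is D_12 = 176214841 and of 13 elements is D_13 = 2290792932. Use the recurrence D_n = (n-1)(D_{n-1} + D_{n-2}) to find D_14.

D_14 = (14-1)·(D_13 + D_12) = 13·(2290792932 + 176214841) = 13·2467007773 = 32071101049.

32071101049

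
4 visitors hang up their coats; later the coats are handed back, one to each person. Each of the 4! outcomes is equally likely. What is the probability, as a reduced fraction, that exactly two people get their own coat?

Favorable outcomes: C(4,2)·!2 = 6·1 = 6.
Total outcomes: 4! = 24.
Probability = 6/24 = 1/4.

1/4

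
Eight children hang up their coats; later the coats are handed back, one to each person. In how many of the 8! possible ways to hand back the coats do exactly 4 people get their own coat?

Pick the 4 fixed positions: C(8,4) = 70 ways.
The other 4 form a derangement: !4 = 9.
Total: 70 × 9 = 630.

630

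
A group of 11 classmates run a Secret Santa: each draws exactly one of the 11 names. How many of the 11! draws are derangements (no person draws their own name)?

By inclusion-exclusion, !11 = Σ (-1)^k · 11!/k! for k=0..11
= 11! - 11!/1! + 11!/2! - 11!/3! + 11!/4! - 11!/5! + 11!/6! - 11!/7! + 11!/8! - 11!/9! + 11!/10! - 11!/11!
= 39916800 - 39916800 + 19958400 - 6652800 + 1663200 - 332640 + 55440 - 7920 + 990 - 110 + 11 - 1
= 14684570

14684570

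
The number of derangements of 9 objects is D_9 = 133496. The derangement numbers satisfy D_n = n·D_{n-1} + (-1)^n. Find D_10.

D_10 = 10·133496 + 1 = 1334961.

1334961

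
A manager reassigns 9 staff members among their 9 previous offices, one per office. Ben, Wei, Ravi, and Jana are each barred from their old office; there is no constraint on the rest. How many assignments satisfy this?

Inclusion-exclusion on the 4 forbidden self-matches:
Σ_{j=0}^{4} (-1)^j C(4,j)(9-j)!
= C(4,0)·9! - C(4,1)·8! + C(4,2)·7! - C(4,3)·6! + C(4,4)·5!
= 362880 - 161280 + 30240 - 2880 + 120
= 229080

229080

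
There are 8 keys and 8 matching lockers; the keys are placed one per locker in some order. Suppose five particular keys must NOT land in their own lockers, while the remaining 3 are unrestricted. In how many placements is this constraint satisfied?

21234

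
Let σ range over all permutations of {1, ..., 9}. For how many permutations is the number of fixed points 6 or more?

# with exactly i fixed is C(9,i)·!(9-i); sum over i=6..9:
  i=6: C(9,6)·!3 = 84·2 = 168
  i=7: C(9,7)·!2 = 36·1 = 36
  i=8: C(9,8)·!1 = 9·0 = 0
  i=9: C(9,9)·!0 = 1·1 = 1
Total = 205.

205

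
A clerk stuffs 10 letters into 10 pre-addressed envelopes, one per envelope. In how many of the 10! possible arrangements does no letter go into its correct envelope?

The subfactorial !10 = [10!/e] (nearest integer).
10! = 3628800, and 3628800/e ≈ 1334960.92, so !10 = 1334961.

1334961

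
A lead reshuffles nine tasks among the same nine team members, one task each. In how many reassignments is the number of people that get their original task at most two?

333737

# with exactly i fixed is C(9,i)·!(9-i); sum over i=0..2:
  i=0: C(9,0)·!9 = 1·133496 = 133496
  i=1: C(9,1)·!8 = 9·14833 = 133497
  i=2: C(9,2)·!7 = 36·1854 = 66744
Total = 333737.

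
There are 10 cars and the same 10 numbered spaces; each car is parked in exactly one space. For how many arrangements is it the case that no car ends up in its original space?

1334961

Use !n = n·!(n-1) + (-1)^n.
!10 = 10·133496 + 1 = 1334961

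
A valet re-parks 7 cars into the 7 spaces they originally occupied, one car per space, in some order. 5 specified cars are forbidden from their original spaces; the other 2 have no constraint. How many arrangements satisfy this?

2428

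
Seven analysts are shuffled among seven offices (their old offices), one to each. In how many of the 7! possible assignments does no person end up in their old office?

1854

The subfactorial !7 = [7!/e] (nearest integer).
7! = 5040, and 5040/e ≈ 1854.11, so !7 = 1854.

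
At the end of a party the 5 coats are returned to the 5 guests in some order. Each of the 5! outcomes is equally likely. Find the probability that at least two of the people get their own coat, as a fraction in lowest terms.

Favorable outcomes: Σ_{i≥2} C(5,i)·!(5-i) = 10·2 + 10·1 + 5·0 + 1·1 = 31.
Total outcomes: 5! = 120.
Probability = 31/120 = 31/120.

31/120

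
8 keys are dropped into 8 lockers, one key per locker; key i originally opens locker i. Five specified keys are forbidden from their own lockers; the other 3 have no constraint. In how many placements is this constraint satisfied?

21234

Inclusion-exclusion on the 5 forbidden self-matches:
Σ_{j=0}^{5} (-1)^j C(5,j)(8-j)!
= C(5,0)·8! - C(5,1)·7! + C(5,2)·6! - C(5,3)·5! + C(5,4)·4! - C(5,5)·3!
= 40320 - 25200 + 7200 - 1200 + 120 - 6
= 21234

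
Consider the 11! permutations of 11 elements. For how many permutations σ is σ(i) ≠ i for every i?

The subfactorial !11 = [11!/e] (nearest integer).
11! = 39916800, and 39916800/e ≈ 14684570.08, so !11 = 14684570.

14684570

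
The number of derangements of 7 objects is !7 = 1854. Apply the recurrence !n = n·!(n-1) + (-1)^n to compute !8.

14833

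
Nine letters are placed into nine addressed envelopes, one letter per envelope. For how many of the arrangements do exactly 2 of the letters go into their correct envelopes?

Choose which 2 of the 9 are fixed: C(9,2) = 36.
The other 7 form a derangement: !7 = 1854.
Total: 36 × 1854 = 66744.

66744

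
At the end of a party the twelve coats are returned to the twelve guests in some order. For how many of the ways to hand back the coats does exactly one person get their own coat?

Pick the single fixed position: C(12,1) = 12 ways.
The remaining 11 must be deranged: !11 = 14684570.
Total: 12 × 14684570 = 176214840.

176214840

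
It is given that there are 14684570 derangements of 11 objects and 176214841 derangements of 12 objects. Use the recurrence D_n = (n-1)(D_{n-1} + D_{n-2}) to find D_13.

2290792932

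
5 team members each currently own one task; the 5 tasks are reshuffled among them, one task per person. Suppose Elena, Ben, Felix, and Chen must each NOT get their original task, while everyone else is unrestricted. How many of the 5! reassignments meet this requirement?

Let A_j be the event that the j-th constrained one is fixed. By inclusion-exclusion over the 4 events:
Σ_{j=0}^{4} (-1)^j C(4,j)(5-j)!
= C(4,0)·5! - C(4,1)·4! + C(4,2)·3! - C(4,3)·2! + C(4,4)·1!
= 120 - 96 + 36 - 8 + 1
= 53

53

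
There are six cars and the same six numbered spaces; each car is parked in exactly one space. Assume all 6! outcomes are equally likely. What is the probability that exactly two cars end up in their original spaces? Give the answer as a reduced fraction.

Favorable outcomes: C(6,2)·!4 = 15·9 = 135.
Total outcomes: 6! = 720.
Probability = 135/720 = 3/16.

3/16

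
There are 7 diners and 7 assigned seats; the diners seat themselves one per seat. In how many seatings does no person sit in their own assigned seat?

By inclusion-exclusion, !7 = Σ (-1)^k · 7!/k! for k=0..7
= 7! - 7!/1! + 7!/2! - 7!/3! + 7!/4! - 7!/5! + 7!/6! - 7!/7!
= 5040 - 5040 + 2520 - 840 + 210 - 42 + 7 - 1
= 1854

1854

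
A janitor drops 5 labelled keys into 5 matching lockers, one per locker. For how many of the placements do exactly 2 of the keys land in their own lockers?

Pick the 2 fixed positions: C(5,2) = 10 ways.
The remaining 3 must be deranged: !3 = 2.
Total: 10 × 2 = 20.

20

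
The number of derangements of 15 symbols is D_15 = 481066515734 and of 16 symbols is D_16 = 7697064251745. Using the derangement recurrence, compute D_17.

130850092279664

D_17 = (17-1)·(D_16 + D_15) = 16·(7697064251745 + 481066515734) = 16·8178130767479 = 130850092279664.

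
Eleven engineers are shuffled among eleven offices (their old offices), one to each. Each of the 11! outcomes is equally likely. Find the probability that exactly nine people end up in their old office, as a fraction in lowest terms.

Favorable outcomes: C(11,9)·!2 = 55·1 = 55.
Total outcomes: 11! = 39916800.
Probability = 55/39916800 = 1/725760.

1/725760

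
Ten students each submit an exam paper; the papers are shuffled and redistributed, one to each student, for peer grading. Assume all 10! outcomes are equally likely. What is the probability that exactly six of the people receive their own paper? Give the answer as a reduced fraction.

1/1920

Favorable outcomes: C(10,6)·!4 = 210·9 = 1890.
Total outcomes: 10! = 3628800.
Probability = 1890/3628800 = 1/1920.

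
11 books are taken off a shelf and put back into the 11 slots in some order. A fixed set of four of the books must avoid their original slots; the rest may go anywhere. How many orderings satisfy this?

Let A_j be the event that the j-th constrained one is fixed. By inclusion-exclusion over the 4 events:
Σ_{j=0}^{4} (-1)^j C(4,j)(11-j)!
= C(4,0)·11! - C(4,1)·10! + C(4,2)·9! - C(4,3)·8! + C(4,4)·7!
= 39916800 - 14515200 + 2177280 - 161280 + 5040
= 27422640

27422640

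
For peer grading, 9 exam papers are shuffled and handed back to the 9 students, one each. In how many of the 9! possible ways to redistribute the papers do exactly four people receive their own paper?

5544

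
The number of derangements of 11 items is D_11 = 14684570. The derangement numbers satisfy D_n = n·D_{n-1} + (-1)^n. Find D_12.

176214841

D_12 = 12·14684570 + 1 = 176214841.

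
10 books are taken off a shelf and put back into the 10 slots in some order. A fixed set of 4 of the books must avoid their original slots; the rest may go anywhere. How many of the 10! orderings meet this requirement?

Inclusion-exclusion on the 4 forbidden self-matches:
Σ_{j=0}^{4} (-1)^j C(4,j)(10-j)!
= C(4,0)·10! - C(4,1)·9! + C(4,2)·8! - C(4,3)·7! + C(4,4)·6!
= 3628800 - 1451520 + 241920 - 20160 + 720
= 2399760

2399760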